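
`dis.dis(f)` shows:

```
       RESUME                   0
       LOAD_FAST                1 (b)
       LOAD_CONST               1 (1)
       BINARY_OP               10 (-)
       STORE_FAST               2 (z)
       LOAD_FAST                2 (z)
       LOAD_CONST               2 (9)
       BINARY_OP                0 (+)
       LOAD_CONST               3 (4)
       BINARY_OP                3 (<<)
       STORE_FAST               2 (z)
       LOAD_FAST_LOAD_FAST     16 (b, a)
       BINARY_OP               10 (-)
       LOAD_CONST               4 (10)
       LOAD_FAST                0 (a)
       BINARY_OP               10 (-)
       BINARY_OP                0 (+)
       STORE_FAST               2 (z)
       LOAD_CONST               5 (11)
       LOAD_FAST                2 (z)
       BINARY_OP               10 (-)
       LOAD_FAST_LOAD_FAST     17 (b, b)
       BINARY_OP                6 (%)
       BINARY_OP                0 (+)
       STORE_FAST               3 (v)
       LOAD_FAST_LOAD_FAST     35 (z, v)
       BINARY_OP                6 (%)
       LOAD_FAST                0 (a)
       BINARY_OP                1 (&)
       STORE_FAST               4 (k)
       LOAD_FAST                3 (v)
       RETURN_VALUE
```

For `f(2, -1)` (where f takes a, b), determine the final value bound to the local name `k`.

LOAD_FAST b → push -1. Stack: [-1]
LOAD_CONST → push 1. Stack: [-1, 1]
BINARY_OP - → -1 - 1 = -2. Stack: [-2]
STORE_FAST z → z=-2. Stack: []
LOAD_FAST z → push -2. Stack: [-2]
LOAD_CONST → push 9. Stack: [-2, 9]
BINARY_OP + → -2 + 9 = 7. Stack: [7]
LOAD_CONST → push 4. Stack: [7, 4]
BINARY_OP << → 7 << 4 = 112. Stack: [112]
STORE_FAST z → z=112. Stack: []
LOAD_FAST_LOAD_FAST b,a → push -1,2. Stack: [-1, 2]
BINARY_OP - → -1 - 2 = -3. Stack: [-3]
LOAD_CONST → push 10. Stack: [-3, 10]
LOAD_FAST a → push 2. Stack: [-3, 10, 2]
BINARY_OP - → 10 - 2 = 8. Stack: [-3, 8]
BINARY_OP + → -3 + 8 = 5. Stack: [5]
STORE_FAST z → z=5. Stack: []
LOAD_CONST → push 11. Stack: [11]
LOAD_FAST z → push 5. Stack: [11, 5]
BINARY_OP - → 11 - 5 = 6. Stack: [6]
LOAD_FAST_LOAD_FAST b,b → push -1,-1. Stack: [6, -1, -1]
BINARY_OP % → -1 % -1 = 0. Stack: [6, 0]
BINARY_OP + → 6 + 0 = 6. Stack: [6]
STORE_FAST v → v=6. Stack: []
LOAD_FAST_LOAD_FAST z,v → push 5,6. Stack: [5, 6]
BINARY_OP % → 5 % 6 = 5. Stack: [5]
LOAD_FAST a → push 2. Stack: [5, 2]
BINARY_OP & → 5 & 2 = 0. Stack: [0]
STORE_FAST k → k=0. Stack: []
LOAD_FAST v → push 6. Stack: [6]
RETURN_VALUE → return 6.

0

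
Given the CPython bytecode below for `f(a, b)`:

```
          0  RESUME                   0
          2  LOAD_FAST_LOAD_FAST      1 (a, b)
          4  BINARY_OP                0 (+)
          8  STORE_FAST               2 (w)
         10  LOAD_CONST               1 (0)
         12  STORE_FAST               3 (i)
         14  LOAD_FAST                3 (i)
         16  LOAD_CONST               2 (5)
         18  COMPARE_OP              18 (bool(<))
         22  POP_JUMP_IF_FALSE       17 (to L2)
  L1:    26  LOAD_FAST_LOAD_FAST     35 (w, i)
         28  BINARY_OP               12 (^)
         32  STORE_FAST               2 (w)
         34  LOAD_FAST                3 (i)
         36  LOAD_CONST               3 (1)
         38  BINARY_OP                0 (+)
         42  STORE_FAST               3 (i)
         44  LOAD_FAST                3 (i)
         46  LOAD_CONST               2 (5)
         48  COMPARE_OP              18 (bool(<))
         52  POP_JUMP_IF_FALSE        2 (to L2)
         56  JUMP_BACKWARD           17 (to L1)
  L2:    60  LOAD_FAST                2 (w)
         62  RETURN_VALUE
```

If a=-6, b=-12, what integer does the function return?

-22

LOAD_FAST_LOAD_FAST a,b → push -6,-12
BINARY_OP + → -6 + -12 = -18
STORE_FAST w → w=-18
LOAD_CONST → push 0
STORE_FAST i → i=0
LOAD_FAST i → push 0
LOAD_CONST → push 5
COMPARE_OP bool(<) → 0 vs 5 = True
POP_JUMP_IF_FALSE → pop True; no jump
LOAD_FAST_LOAD_FAST w,i → push -18,0
BINARY_OP ^ → -18 ^ 0 = -18
STORE_FAST w → w=-18
LOAD_FAST i → push 0
LOAD_CONST → push 1
BINARY_OP + → 0 + 1 = 1
STORE_FAST i → i=1
LOAD_FAST i → push 1
LOAD_CONST → push 5
COMPARE_OP bool(<) → 1 vs 5 = True
POP_JUMP_IF_FALSE → pop True; no jump
LOAD_FAST_LOAD_FAST w,i → push -18,1
BINARY_OP ^ → -18 ^ 1 = -17
STORE_FAST w → w=-17
LOAD_FAST i → push 1
LOAD_CONST → push 1
BINARY_OP + → 1 + 1 = 2
STORE_FAST i → i=2
LOAD_FAST i → push 2
LOAD_CONST → push 5
COMPARE_OP bool(<) → 2 vs 5 = True
POP_JUMP_IF_FALSE → pop True; no jump
LOAD_FAST_LOAD_FAST w,i → push -17,2
BINARY_OP ^ → -17 ^ 2 = -19
STORE_FAST w → w=-19
LOAD_FAST i → push 2
LOAD_CONST → push 1
BINARY_OP + → 2 + 1 = 3
STORE_FAST i → i=3
LOAD_FAST i → push 3
LOAD_CONST → push 5
COMPARE_OP bool(<) → 3 vs 5 = True
POP_JUMP_IF_FALSE → pop True; no jump
LOAD_FAST_LOAD_FAST w,i → push -19,3
BINARY_OP ^ → -19 ^ 3 = -18
STORE_FAST w → w=-18
LOAD_FAST i → push 3
LOAD_CONST → push 1
BINARY_OP + → 3 + 1 = 4
STORE_FAST i → i=4
LOAD_FAST i → push 4
LOAD_CONST → push 5
COMPARE_OP bool(<) → 4 vs 5 = True
POP_JUMP_IF_FALSE → pop True; no jump
LOAD_FAST_LOAD_FAST w,i → push -18,4
BINARY_OP ^ → -18 ^ 4 = -22
STORE_FAST w → w=-22
LOAD_FAST i → push 4
LOAD_CONST → push 1
BINARY_OP + → 4 + 1 = 5
STORE_FAST i → i=5
LOAD_FAST i → push 5
LOAD_CONST → push 5
COMPARE_OP bool(<) → 5 vs 5 = False
POP_JUMP_IF_FALSE → pop False; jump
LOAD_FAST w → push -22
RETURN_VALUE → return -22.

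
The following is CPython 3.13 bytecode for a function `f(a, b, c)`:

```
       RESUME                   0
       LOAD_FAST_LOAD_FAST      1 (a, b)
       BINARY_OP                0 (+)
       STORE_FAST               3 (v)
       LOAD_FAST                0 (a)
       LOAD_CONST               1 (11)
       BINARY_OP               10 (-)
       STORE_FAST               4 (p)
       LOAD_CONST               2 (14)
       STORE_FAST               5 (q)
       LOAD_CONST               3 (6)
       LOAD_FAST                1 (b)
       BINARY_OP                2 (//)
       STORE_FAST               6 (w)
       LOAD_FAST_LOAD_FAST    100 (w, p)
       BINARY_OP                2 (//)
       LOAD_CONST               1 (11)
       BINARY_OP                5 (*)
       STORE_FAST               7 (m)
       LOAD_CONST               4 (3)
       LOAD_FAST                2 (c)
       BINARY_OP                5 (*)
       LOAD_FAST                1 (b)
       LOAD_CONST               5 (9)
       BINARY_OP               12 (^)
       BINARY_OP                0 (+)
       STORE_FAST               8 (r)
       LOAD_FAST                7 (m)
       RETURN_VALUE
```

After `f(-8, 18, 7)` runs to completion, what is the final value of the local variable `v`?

10

LOAD_FAST_LOAD_FAST a,b → push -8,18. Stack: [-8, 18]
BINARY_OP + → -8 + 18 = 10. Stack: [10]
STORE_FAST v → v=10. Stack: []
LOAD_FAST a → push -8. Stack: [-8]
LOAD_CONST → push 11. Stack: [-8, 11]
BINARY_OP - → -8 - 11 = -19. Stack: [-19]
STORE_FAST p → p=-19. Stack: []
LOAD_CONST → push 14. Stack: [14]
STORE_FAST q → q=14. Stack: []
LOAD_CONST → push 6. Stack: [6]
LOAD_FAST b → push 18. Stack: [6, 18]
BINARY_OP // → 6 // 18 = 0. Stack: [0]
STORE_FAST w → w=0. Stack: []
LOAD_FAST_LOAD_FAST w,p → push 0,-19. Stack: [0, -19]
BINARY_OP // → 0 // -19 = 0. Stack: [0]
LOAD_CONST → push 11. Stack: [0, 11]
BINARY_OP * → 0 * 11 = 0. Stack: [0]
STORE_FAST m → m=0. Stack: []
LOAD_CONST → push 3. Stack: [3]
LOAD_FAST c → push 7. Stack: [3, 7]
BINARY_OP * → 3 * 7 = 21. Stack: [21]
LOAD_FAST b → push 18. Stack: [21, 18]
LOAD_CONST → push 9. Stack: [21, 18, 9]
BINARY_OP ^ → 18 ^ 9 = 27. Stack: [21, 27]
BINARY_OP + → 21 + 27 = 48. Stack: [48]
STORE_FAST r → r=48. Stack: []
LOAD_FAST m → push 0. Stack: [0]
RETURN_VALUE → return 0.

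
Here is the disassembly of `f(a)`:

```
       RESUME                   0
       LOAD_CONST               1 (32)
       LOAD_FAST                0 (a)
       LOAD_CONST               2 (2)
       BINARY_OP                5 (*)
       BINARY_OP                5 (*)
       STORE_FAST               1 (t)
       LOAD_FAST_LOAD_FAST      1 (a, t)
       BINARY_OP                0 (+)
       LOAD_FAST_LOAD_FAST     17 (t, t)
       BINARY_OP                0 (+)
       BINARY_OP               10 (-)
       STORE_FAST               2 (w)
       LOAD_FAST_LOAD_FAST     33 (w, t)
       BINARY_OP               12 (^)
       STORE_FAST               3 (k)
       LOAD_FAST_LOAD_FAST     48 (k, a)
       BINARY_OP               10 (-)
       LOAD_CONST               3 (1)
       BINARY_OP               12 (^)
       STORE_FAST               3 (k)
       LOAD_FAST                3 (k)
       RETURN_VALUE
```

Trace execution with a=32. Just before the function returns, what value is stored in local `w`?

-2016

LOAD_CONST → push 32. Stack: [32]
LOAD_FAST a → push 32. Stack: [32, 32]
LOAD_CONST → push 2. Stack: [32, 32, 2]
BINARY_OP * → 32 * 2 = 64. Stack: [32, 64]
BINARY_OP * → 32 * 64 = 2048. Stack: [2048]
STORE_FAST t → t=2048. Stack: []
LOAD_FAST_LOAD_FAST a,t → push 32,2048. Stack: [32, 2048]
BINARY_OP + → 32 + 2048 = 2080. Stack: [2080]
LOAD_FAST_LOAD_FAST t,t → push 2048,2048. Stack: [2080, 2048, 2048]
BINARY_OP + → 2048 + 2048 = 4096. Stack: [2080, 4096]
BINARY_OP - → 2080 - 4096 = -2016. Stack: [-2016]
STORE_FAST w → w=-2016. Stack: []
LOAD_FAST_LOAD_FAST w,t → push -2016,2048. Stack: [-2016, 2048]
BINARY_OP ^ → -2016 ^ 2048 = -4064. Stack: [-4064]
STORE_FAST k → k=-4064. Stack: []
LOAD_FAST_LOAD_FAST k,a → push -4064,32. Stack: [-4064, 32]
BINARY_OP - → -4064 - 32 = -4096. Stack: [-4096]
LOAD_CONST → push 1. Stack: [-4096, 1]
BINARY_OP ^ → -4096 ^ 1 = -4095. Stack: [-4095]
STORE_FAST k → k=-4095. Stack: []
LOAD_FAST k → push -4095. Stack: [-4095]
RETURN_VALUE → return -4095.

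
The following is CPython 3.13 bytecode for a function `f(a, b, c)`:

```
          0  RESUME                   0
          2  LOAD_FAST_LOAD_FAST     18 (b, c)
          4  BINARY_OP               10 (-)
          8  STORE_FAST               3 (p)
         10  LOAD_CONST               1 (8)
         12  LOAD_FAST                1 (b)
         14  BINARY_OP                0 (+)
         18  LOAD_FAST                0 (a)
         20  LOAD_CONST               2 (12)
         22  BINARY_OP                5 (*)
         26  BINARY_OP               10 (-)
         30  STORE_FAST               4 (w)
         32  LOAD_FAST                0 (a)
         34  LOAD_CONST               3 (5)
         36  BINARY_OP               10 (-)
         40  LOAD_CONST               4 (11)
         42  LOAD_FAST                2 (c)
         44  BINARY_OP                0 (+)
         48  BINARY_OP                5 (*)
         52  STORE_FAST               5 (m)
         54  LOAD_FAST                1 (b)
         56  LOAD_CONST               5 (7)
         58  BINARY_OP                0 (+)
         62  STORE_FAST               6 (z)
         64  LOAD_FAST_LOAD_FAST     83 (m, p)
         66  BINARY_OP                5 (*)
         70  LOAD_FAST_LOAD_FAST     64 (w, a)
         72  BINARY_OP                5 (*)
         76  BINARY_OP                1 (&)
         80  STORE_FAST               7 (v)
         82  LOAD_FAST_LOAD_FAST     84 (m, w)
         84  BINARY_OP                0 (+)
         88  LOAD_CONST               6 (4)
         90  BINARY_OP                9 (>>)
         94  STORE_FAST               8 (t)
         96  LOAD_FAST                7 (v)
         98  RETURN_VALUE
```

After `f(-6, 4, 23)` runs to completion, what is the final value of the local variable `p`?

-19

LOAD_FAST_LOAD_FAST b,c → push 4,23. Stack: [4, 23]
BINARY_OP - → 4 - 23 = -19. Stack: [-19]
STORE_FAST p → p=-19. Stack: []
LOAD_CONST → push 8. Stack: [8]
LOAD_FAST b → push 4. Stack: [8, 4]
BINARY_OP + → 8 + 4 = 12. Stack: [12]
LOAD_FAST a → push -6. Stack: [12, -6]
LOAD_CONST → push 12. Stack: [12, -6, 12]
BINARY_OP * → -6 * 12 = -72. Stack: [12, -72]
BINARY_OP - → 12 - -72 = 84. Stack: [84]
STORE_FAST w → w=84. Stack: []
LOAD_FAST a → push -6. Stack: [-6]
LOAD_CONST → push 5. Stack: [-6, 5]
BINARY_OP - → -6 - 5 = -11. Stack: [-11]
LOAD_CONST → push 11. Stack: [-11, 11]
LOAD_FAST c → push 23. Stack: [-11, 11, 23]
BINARY_OP + → 11 + 23 = 34. Stack: [-11, 34]
BINARY_OP * → -11 * 34 = -374. Stack: [-374]
STORE_FAST m → m=-374. Stack: []
LOAD_FAST b → push 4. Stack: [4]
LOAD_CONST → push 7. Stack: [4, 7]
BINARY_OP + → 4 + 7 = 11. Stack: [11]
STORE_FAST z → z=11. Stack: []
LOAD_FAST_LOAD_FAST m,p → push -374,-19. Stack: [-374, -19]
BINARY_OP * → -374 * -19 = 7106. Stack: [7106]
LOAD_FAST_LOAD_FAST w,a → push 84,-6. Stack: [7106, 84, -6]
BINARY_OP * → 84 * -6 = -504. Stack: [7106, -504]
BINARY_OP & → 7106 & -504 = 6656. Stack: [6656]
STORE_FAST v → v=6656. Stack: []
LOAD_FAST_LOAD_FAST m,w → push -374,84. Stack: [-374, 84]
BINARY_OP + → -374 + 84 = -290. Stack: [-290]
LOAD_CONST → push 4. Stack: [-290, 4]
BINARY_OP >> → -290 >> 4 = -19. Stack: [-19]
STORE_FAST t → t=-19. Stack: []
LOAD_FAST v → push 6656. Stack: [6656]
RETURN_VALUE → return 6656.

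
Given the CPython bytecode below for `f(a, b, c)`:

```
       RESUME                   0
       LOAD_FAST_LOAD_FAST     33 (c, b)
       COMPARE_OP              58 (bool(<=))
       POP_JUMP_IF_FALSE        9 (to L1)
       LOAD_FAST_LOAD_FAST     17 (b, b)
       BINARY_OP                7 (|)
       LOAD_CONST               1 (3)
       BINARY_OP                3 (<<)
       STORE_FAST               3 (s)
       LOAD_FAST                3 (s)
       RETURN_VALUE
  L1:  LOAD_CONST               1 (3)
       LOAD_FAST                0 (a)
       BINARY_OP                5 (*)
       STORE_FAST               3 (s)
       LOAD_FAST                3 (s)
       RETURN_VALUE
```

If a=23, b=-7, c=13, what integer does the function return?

69

LOAD_FAST_LOAD_FAST c,b → push 13,-7. Stack: [13, -7]
COMPARE_OP bool(<=) → 13 vs -7 = False. Stack: [False]
POP_JUMP_IF_FALSE → pop False; jump. Stack: []
LOAD_CONST → push 3. Stack: [3]
LOAD_FAST a → push 23. Stack: [3, 23]
BINARY_OP * → 3 * 23 = 69. Stack: [69]
STORE_FAST s → s=69. Stack: []
LOAD_FAST s → push 69. Stack: [69]
RETURN_VALUE → return 69.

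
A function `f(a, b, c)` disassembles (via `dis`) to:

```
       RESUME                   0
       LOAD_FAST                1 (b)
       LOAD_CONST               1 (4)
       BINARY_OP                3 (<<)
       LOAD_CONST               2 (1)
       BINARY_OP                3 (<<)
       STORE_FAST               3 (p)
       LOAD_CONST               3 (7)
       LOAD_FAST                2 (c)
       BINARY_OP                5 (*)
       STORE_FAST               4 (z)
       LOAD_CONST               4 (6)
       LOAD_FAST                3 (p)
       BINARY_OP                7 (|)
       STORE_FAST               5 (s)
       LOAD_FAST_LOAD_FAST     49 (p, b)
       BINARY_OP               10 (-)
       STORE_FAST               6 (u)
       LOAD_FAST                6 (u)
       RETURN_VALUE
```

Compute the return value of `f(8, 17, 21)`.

527

LOAD_FAST b → push 17. Stack: [17]
LOAD_CONST → push 4. Stack: [17, 4]
BINARY_OP << → 17 << 4 = 272. Stack: [272]
LOAD_CONST → push 1. Stack: [272, 1]
BINARY_OP << → 272 << 1 = 544. Stack: [544]
STORE_FAST p → p=544. Stack: []
LOAD_CONST → push 7. Stack: [7]
LOAD_FAST c → push 21. Stack: [7, 21]
BINARY_OP * → 7 * 21 = 147. Stack: [147]
STORE_FAST z → z=147. Stack: []
LOAD_CONST → push 6. Stack: [6]
LOAD_FAST p → push 544. Stack: [6, 544]
BINARY_OP | → 6 | 544 = 550. Stack: [550]
STORE_FAST s → s=550. Stack: []
LOAD_FAST_LOAD_FAST p,b → push 544,17. Stack: [544, 17]
BINARY_OP - → 544 - 17 = 527. Stack: [527]
STORE_FAST u → u=527. Stack: []
LOAD_FAST u → push 527. Stack: [527]
RETURN_VALUE → return 527.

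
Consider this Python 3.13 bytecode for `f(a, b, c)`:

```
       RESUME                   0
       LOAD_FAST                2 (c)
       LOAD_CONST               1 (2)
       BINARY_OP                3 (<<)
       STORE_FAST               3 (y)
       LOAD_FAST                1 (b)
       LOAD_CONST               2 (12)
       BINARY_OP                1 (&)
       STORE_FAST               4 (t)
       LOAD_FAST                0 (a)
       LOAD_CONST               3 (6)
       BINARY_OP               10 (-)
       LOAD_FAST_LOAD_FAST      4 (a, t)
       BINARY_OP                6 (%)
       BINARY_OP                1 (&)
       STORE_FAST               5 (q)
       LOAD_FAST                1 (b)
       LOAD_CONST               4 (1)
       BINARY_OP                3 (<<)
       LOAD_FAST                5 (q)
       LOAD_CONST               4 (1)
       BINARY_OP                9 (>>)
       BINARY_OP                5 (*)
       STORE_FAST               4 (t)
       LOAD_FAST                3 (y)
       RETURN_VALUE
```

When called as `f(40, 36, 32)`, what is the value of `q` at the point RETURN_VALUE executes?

0

LOAD_FAST c → push 32. Stack: [32]
LOAD_CONST → push 2. Stack: [32, 2]
BINARY_OP << → 32 << 2 = 128. Stack: [128]
STORE_FAST y → y=128. Stack: []
LOAD_FAST b → push 36. Stack: [36]
LOAD_CONST → push 12. Stack: [36, 12]
BINARY_OP & → 36 & 12 = 4. Stack: [4]
STORE_FAST t → t=4. Stack: []
LOAD_FAST a → push 40. Stack: [40]
LOAD_CONST → push 6. Stack: [40, 6]
BINARY_OP - → 40 - 6 = 34. Stack: [34]
LOAD_FAST_LOAD_FAST a,t → push 40,4. Stack: [34, 40, 4]
BINARY_OP % → 40 % 4 = 0. Stack: [34, 0]
BINARY_OP & → 34 & 0 = 0. Stack: [0]
STORE_FAST q → q=0. Stack: []
LOAD_FAST b → push 36. Stack: [36]
LOAD_CONST → push 1. Stack: [36, 1]
BINARY_OP << → 36 << 1 = 72. Stack: [72]
LOAD_FAST q → push 0. Stack: [72, 0]
LOAD_CONST → push 1. Stack: [72, 0, 1]
BINARY_OP >> → 0 >> 1 = 0. Stack: [72, 0]
BINARY_OP * → 72 * 0 = 0. Stack: [0]
STORE_FAST t → t=0. Stack: []
LOAD_FAST y → push 128. Stack: [128]
RETURN_VALUE → return 128.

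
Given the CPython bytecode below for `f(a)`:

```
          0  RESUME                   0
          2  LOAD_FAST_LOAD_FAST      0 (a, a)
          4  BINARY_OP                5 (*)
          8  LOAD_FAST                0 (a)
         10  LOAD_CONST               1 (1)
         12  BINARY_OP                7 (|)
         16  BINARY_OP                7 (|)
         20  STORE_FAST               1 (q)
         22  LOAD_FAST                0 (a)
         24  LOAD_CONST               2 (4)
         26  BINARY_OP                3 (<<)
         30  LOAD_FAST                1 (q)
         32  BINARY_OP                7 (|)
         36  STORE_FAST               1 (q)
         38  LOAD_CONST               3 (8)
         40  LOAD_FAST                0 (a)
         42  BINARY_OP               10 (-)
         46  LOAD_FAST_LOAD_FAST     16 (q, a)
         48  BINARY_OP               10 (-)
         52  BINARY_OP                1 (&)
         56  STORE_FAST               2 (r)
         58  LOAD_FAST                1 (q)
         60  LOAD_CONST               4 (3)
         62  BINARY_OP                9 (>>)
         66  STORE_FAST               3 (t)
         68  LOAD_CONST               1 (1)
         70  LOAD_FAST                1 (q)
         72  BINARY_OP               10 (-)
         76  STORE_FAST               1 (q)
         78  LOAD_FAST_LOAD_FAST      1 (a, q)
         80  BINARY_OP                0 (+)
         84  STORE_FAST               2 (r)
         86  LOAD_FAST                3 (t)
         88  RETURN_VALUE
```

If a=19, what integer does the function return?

LOAD_FAST_LOAD_FAST a,a → push 19,19. Stack: [19, 19]
BINARY_OP * → 19 * 19 = 361. Stack: [361]
LOAD_FAST a → push 19. Stack: [361, 19]
LOAD_CONST → push 1. Stack: [361, 19, 1]
BINARY_OP | → 19 | 1 = 19. Stack: [361, 19]
BINARY_OP | → 361 | 19 = 379. Stack: [379]
STORE_FAST q → q=379. Stack: []
LOAD_FAST a → push 19. Stack: [19]
LOAD_CONST → push 4. Stack: [19, 4]
BINARY_OP << → 19 << 4 = 304. Stack: [304]
LOAD_FAST q → push 379. Stack: [304, 379]
BINARY_OP | → 304 | 379 = 379. Stack: [379]
STORE_FAST q → q=379. Stack: []
LOAD_CONST → push 8. Stack: [8]
LOAD_FAST a → push 19. Stack: [8, 19]
BINARY_OP - → 8 - 19 = -11. Stack: [-11]
LOAD_FAST_LOAD_FAST q,a → push 379,19. Stack: [-11, 379, 19]
BINARY_OP - → 379 - 19 = 360. Stack: [-11, 360]
BINARY_OP & → -11 & 360 = 352. Stack: [352]
STORE_FAST r → r=352. Stack: []
LOAD_FAST q → push 379. Stack: [379]
LOAD_CONST → push 3. Stack: [379, 3]
BINARY_OP >> → 379 >> 3 = 47. Stack: [47]
STORE_FAST t → t=47. Stack: []
LOAD_CONST → push 1. Stack: [1]
LOAD_FAST q → push 379. Stack: [1, 379]
BINARY_OP - → 1 - 379 = -378. Stack: [-378]
STORE_FAST q → q=-378. Stack: []
LOAD_FAST_LOAD_FAST a,q → push 19,-378. Stack: [19, -378]
BINARY_OP + → 19 + -378 = -359. Stack: [-359]
STORE_FAST r → r=-359. Stack: []
LOAD_FAST t → push 47. Stack: [47]
RETURN_VALUE → return 47.

47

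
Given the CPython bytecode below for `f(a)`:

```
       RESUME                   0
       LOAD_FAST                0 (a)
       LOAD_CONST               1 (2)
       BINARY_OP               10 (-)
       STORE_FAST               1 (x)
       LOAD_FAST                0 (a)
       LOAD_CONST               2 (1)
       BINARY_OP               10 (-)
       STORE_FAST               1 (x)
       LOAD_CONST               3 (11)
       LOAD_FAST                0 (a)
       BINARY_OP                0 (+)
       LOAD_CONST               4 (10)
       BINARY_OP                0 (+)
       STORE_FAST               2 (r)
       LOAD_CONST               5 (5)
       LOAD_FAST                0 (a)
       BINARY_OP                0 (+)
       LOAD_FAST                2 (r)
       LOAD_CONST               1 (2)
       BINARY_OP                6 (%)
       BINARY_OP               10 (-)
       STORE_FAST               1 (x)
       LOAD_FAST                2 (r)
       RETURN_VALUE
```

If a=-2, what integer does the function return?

LOAD_FAST a → push -2. Stack: [-2]
LOAD_CONST → push 2. Stack: [-2, 2]
BINARY_OP - → -2 - 2 = -4. Stack: [-4]
STORE_FAST x → x=-4. Stack: []
LOAD_FAST a → push -2. Stack: [-2]
LOAD_CONST → push 1. Stack: [-2, 1]
BINARY_OP - → -2 - 1 = -3. Stack: [-3]
STORE_FAST x → x=-3. Stack: []
LOAD_CONST → push 11. Stack: [11]
LOAD_FAST a → push -2. Stack: [11, -2]
BINARY_OP + → 11 + -2 = 9. Stack: [9]
LOAD_CONST → push 10. Stack: [9, 10]
BINARY_OP + → 9 + 10 = 19. Stack: [19]
STORE_FAST r → r=19. Stack: []
LOAD_CONST → push 5. Stack: [5]
LOAD_FAST a → push -2. Stack: [5, -2]
BINARY_OP + → 5 + -2 = 3. Stack: [3]
LOAD_FAST r → push 19. Stack: [3, 19]
LOAD_CONST → push 2. Stack: [3, 19, 2]
BINARY_OP % → 19 % 2 = 1. Stack: [3, 1]
BINARY_OP - → 3 - 1 = 2. Stack: [2]
STORE_FAST x → x=2. Stack: []
LOAD_FAST r → push 19. Stack: [19]
RETURN_VALUE → return 19.

19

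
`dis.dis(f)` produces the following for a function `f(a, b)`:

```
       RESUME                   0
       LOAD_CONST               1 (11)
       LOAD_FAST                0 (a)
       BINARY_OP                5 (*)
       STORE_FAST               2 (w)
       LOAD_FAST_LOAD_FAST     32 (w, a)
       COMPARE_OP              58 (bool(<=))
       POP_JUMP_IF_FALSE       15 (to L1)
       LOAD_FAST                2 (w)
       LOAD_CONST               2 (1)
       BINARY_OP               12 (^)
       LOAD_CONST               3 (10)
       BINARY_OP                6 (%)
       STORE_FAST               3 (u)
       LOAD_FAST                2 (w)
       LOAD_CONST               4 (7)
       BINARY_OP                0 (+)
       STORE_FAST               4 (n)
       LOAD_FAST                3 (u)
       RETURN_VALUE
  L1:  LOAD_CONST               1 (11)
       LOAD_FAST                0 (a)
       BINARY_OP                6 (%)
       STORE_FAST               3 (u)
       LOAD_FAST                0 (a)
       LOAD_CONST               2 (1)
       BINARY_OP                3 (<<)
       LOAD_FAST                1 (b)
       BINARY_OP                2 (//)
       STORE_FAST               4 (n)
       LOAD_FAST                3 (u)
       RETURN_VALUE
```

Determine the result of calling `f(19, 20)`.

11

LOAD_CONST → push 11. Stack: [11]
LOAD_FAST a → push 19. Stack: [11, 19]
BINARY_OP * → 11 * 19 = 209. Stack: [209]
STORE_FAST w → w=209. Stack: []
LOAD_FAST_LOAD_FAST w,a → push 209,19. Stack: [209, 19]
COMPARE_OP bool(<=) → 209 vs 19 = False. Stack: [False]
POP_JUMP_IF_FALSE → pop False; jump. Stack: []
LOAD_CONST → push 11. Stack: [11]
LOAD_FAST a → push 19. Stack: [11, 19]
BINARY_OP % → 11 % 19 = 11. Stack: [11]
STORE_FAST u → u=11. Stack: []
LOAD_FAST a → push 19. Stack: [19]
LOAD_CONST → push 1. Stack: [19, 1]
BINARY_OP << → 19 << 1 = 38. Stack: [38]
LOAD_FAST b → push 20. Stack: [38, 20]
BINARY_OP // → 38 // 20 = 1. Stack: [1]
STORE_FAST n → n=1. Stack: []
LOAD_FAST u → push 11. Stack: [11]
RETURN_VALUE → return 11.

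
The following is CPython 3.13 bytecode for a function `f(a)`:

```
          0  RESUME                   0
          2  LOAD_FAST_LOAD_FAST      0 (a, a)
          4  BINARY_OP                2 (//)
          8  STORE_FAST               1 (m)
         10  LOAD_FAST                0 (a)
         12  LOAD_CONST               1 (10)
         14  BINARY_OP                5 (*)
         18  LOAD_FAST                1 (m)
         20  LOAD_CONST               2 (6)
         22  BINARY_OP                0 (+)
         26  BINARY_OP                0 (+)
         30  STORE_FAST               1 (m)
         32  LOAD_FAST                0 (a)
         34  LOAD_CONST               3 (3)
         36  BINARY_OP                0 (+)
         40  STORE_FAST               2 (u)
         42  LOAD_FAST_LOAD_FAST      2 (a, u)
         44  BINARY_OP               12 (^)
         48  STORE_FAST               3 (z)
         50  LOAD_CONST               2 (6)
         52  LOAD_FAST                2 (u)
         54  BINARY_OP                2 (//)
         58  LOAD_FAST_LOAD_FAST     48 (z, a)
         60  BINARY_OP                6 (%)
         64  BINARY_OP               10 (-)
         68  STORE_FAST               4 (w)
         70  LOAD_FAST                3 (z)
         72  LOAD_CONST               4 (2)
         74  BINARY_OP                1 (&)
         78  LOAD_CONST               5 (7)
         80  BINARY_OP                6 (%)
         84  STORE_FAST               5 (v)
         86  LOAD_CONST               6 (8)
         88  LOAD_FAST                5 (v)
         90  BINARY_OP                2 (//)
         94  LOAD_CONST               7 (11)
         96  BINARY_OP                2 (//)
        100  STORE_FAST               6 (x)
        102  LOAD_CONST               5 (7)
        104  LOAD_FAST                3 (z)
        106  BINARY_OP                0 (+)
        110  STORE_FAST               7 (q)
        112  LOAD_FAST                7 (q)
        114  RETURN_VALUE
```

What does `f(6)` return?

LOAD_FAST_LOAD_FAST a,a → push 6,6. Stack: [6, 6]
BINARY_OP // → 6 // 6 = 1. Stack: [1]
STORE_FAST m → m=1. Stack: []
LOAD_FAST a → push 6. Stack: [6]
LOAD_CONST → push 10. Stack: [6, 10]
BINARY_OP * → 6 * 10 = 60. Stack: [60]
LOAD_FAST m → push 1. Stack: [60, 1]
LOAD_CONST → push 6. Stack: [60, 1, 6]
BINARY_OP + → 1 + 6 = 7. Stack: [60, 7]
BINARY_OP + → 60 + 7 = 67. Stack: [67]
STORE_FAST m → m=67. Stack: []
LOAD_FAST a → push 6. Stack: [6]
LOAD_CONST → push 3. Stack: [6, 3]
BINARY_OP + → 6 + 3 = 9. Stack: [9]
STORE_FAST u → u=9. Stack: []
LOAD_FAST_LOAD_FAST a,u → push 6,9. Stack: [6, 9]
BINARY_OP ^ → 6 ^ 9 = 15. Stack: [15]
STORE_FAST z → z=15. Stack: []
LOAD_CONST → push 6. Stack: [6]
LOAD_FAST u → push 9. Stack: [6, 9]
BINARY_OP // → 6 // 9 = 0. Stack: [0]
LOAD_FAST_LOAD_FAST z,a → push 15,6. Stack: [0, 15, 6]
BINARY_OP % → 15 % 6 = 3. Stack: [0, 3]
BINARY_OP - → 0 - 3 = -3. Stack: [-3]
STORE_FAST w → w=-3. Stack: []
LOAD_FAST z → push 15. Stack: [15]
LOAD_CONST → push 2. Stack: [15, 2]
BINARY_OP & → 15 & 2 = 2. Stack: [2]
LOAD_CONST → push 7. Stack: [2, 7]
BINARY_OP % → 2 % 7 = 2. Stack: [2]
STORE_FAST v → v=2. Stack: []
LOAD_CONST → push 8. Stack: [8]
LOAD_FAST v → push 2. Stack: [8, 2]
BINARY_OP // → 8 // 2 = 4. Stack: [4]
LOAD_CONST → push 11. Stack: [4, 11]
BINARY_OP // → 4 // 11 = 0. Stack: [0]
STORE_FAST x → x=0. Stack: []
LOAD_CONST → push 7. Stack: [7]
LOAD_FAST z → push 15. Stack: [7, 15]
BINARY_OP + → 7 + 15 = 22. Stack: [22]
STORE_FAST q → q=22. Stack: []
LOAD_FAST q → push 22. Stack: [22]
RETURN_VALUE → return 22.

22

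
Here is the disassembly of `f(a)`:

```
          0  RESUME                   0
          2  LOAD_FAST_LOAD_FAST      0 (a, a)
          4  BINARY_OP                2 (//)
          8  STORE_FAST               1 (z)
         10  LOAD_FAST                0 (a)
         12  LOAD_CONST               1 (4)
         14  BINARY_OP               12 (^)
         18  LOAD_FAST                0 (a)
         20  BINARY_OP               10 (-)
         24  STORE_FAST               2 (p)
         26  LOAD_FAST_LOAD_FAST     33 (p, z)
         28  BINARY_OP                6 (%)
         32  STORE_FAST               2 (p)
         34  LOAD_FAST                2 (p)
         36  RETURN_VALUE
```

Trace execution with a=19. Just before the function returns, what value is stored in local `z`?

LOAD_FAST_LOAD_FAST a,a → push 19,19. Stack: [19, 19]
BINARY_OP // → 19 // 19 = 1. Stack: [1]
STORE_FAST z → z=1. Stack: []
LOAD_FAST a → push 19. Stack: [19]
LOAD_CONST → push 4. Stack: [19, 4]
BINARY_OP ^ → 19 ^ 4 = 23. Stack: [23]
LOAD_FAST a → push 19. Stack: [23, 19]
BINARY_OP - → 23 - 19 = 4. Stack: [4]
STORE_FAST p → p=4. Stack: []
LOAD_FAST_LOAD_FAST p,z → push 4,1. Stack: [4, 1]
BINARY_OP % → 4 % 1 = 0. Stack: [0]
STORE_FAST p → p=0. Stack: []
LOAD_FAST p → push 0. Stack: [0]
RETURN_VALUE → return 0.

1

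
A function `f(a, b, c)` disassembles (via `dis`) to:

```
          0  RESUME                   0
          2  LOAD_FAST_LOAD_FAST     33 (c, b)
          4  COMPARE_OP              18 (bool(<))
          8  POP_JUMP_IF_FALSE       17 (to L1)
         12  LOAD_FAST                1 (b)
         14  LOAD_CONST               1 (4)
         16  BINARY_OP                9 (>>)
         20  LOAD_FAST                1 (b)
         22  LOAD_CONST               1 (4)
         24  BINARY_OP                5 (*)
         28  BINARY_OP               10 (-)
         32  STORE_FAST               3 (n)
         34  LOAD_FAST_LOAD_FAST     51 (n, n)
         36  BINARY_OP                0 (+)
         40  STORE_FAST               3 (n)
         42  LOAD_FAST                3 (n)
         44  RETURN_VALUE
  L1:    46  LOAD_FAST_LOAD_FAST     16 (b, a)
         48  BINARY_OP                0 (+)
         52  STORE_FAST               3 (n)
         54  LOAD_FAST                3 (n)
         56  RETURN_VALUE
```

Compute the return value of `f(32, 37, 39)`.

69

LOAD_FAST_LOAD_FAST c,b → push 39,37. Stack: [39, 37]
COMPARE_OP bool(<) → 39 vs 37 = False. Stack: [False]
POP_JUMP_IF_FALSE → pop False; jump. Stack: []
LOAD_FAST_LOAD_FAST b,a → push 37,32. Stack: [37, 32]
BINARY_OP + → 37 + 32 = 69. Stack: [69]
STORE_FAST n → n=69. Stack: []
LOAD_FAST n → push 69. Stack: [69]
RETURN_VALUE → return 69.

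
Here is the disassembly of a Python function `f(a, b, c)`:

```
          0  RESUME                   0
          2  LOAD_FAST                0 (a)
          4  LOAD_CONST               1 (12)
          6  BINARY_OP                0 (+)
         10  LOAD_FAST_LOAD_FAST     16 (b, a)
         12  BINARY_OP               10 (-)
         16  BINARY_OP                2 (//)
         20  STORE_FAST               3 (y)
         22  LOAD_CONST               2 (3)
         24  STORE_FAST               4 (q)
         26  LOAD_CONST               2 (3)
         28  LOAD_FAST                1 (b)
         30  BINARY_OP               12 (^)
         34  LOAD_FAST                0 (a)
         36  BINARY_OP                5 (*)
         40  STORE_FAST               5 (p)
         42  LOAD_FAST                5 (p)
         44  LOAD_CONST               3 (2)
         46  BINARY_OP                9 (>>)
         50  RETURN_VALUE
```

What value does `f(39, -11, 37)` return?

LOAD_FAST a → push 39. Stack: [39]
LOAD_CONST → push 12. Stack: [39, 12]
BINARY_OP + → 39 + 12 = 51. Stack: [51]
LOAD_FAST_LOAD_FAST b,a → push -11,39. Stack: [51, -11, 39]
BINARY_OP - → -11 - 39 = -50. Stack: [51, -50]
BINARY_OP // → 51 // -50 = -2. Stack: [-2]
STORE_FAST y → y=-2. Stack: []
LOAD_CONST → push 3. Stack: [3]
STORE_FAST q → q=3. Stack: []
LOAD_CONST → push 3. Stack: [3]
LOAD_FAST b → push -11. Stack: [3, -11]
BINARY_OP ^ → 3 ^ -11 = -10. Stack: [-10]
LOAD_FAST a → push 39. Stack: [-10, 39]
BINARY_OP * → -10 * 39 = -390. Stack: [-390]
STORE_FAST p → p=-390. Stack: []
LOAD_FAST p → push -390. Stack: [-390]
LOAD_CONST → push 2. Stack: [-390, 2]
BINARY_OP >> → -390 >> 2 = -98. Stack: [-98]
RETURN_VALUE → return -98.

-98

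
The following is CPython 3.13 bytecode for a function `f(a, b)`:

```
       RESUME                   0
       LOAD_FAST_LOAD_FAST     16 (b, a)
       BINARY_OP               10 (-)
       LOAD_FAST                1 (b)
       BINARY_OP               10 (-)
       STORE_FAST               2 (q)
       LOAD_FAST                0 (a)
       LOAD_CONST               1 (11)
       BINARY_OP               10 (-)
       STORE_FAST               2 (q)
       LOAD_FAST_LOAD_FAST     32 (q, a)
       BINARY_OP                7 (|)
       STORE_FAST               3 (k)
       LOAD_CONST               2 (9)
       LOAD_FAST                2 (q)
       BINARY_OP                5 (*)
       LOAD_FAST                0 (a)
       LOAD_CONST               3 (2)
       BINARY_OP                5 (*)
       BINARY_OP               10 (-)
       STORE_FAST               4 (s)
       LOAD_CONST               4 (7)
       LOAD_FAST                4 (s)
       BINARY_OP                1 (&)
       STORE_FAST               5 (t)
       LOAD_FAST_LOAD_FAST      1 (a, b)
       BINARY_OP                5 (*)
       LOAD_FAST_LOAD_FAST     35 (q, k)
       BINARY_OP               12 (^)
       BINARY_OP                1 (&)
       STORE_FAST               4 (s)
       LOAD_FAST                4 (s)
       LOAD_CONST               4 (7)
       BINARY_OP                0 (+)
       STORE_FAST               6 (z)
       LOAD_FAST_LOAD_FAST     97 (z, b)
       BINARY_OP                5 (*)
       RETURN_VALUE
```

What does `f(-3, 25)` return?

300

LOAD_FAST_LOAD_FAST b,a → push 25,-3. Stack: [25, -3]
BINARY_OP - → 25 - -3 = 28. Stack: [28]
LOAD_FAST b → push 25. Stack: [28, 25]
BINARY_OP - → 28 - 25 = 3. Stack: [3]
STORE_FAST q → q=3. Stack: []
LOAD_FAST a → push -3. Stack: [-3]
LOAD_CONST → push 11. Stack: [-3, 11]
BINARY_OP - → -3 - 11 = -14. Stack: [-14]
STORE_FAST q → q=-14. Stack: []
LOAD_FAST_LOAD_FAST q,a → push -14,-3. Stack: [-14, -3]
BINARY_OP | → -14 | -3 = -1. Stack: [-1]
STORE_FAST k → k=-1. Stack: []
LOAD_CONST → push 9. Stack: [9]
LOAD_FAST q → push -14. Stack: [9, -14]
BINARY_OP * → 9 * -14 = -126. Stack: [-126]
LOAD_FAST a → push -3. Stack: [-126, -3]
LOAD_CONST → push 2. Stack: [-126, -3, 2]
BINARY_OP * → -3 * 2 = -6. Stack: [-126, -6]
BINARY_OP - → -126 - -6 = -120. Stack: [-120]
STORE_FAST s → s=-120. Stack: []
LOAD_CONST → push 7. Stack: [7]
LOAD_FAST s → push -120. Stack: [7, -120]
BINARY_OP & → 7 & -120 = 0. Stack: [0]
STORE_FAST t → t=0. Stack: []
LOAD_FAST_LOAD_FAST a,b → push -3,25. Stack: [-3, 25]
BINARY_OP * → -3 * 25 = -75. Stack: [-75]
LOAD_FAST_LOAD_FAST q,k → push -14,-1. Stack: [-75, -14, -1]
BINARY_OP ^ → -14 ^ -1 = 13. Stack: [-75, 13]
BINARY_OP & → -75 & 13 = 5. Stack: [5]
STORE_FAST s → s=5. Stack: []
LOAD_FAST s → push 5. Stack: [5]
LOAD_CONST → push 7. Stack: [5, 7]
BINARY_OP + → 5 + 7 = 12. Stack: [12]
STORE_FAST z → z=12. Stack: []
LOAD_FAST_LOAD_FAST z,b → push 12,25. Stack: [12, 25]
BINARY_OP * → 12 * 25 = 300. Stack: [300]
RETURN_VALUE → return 300.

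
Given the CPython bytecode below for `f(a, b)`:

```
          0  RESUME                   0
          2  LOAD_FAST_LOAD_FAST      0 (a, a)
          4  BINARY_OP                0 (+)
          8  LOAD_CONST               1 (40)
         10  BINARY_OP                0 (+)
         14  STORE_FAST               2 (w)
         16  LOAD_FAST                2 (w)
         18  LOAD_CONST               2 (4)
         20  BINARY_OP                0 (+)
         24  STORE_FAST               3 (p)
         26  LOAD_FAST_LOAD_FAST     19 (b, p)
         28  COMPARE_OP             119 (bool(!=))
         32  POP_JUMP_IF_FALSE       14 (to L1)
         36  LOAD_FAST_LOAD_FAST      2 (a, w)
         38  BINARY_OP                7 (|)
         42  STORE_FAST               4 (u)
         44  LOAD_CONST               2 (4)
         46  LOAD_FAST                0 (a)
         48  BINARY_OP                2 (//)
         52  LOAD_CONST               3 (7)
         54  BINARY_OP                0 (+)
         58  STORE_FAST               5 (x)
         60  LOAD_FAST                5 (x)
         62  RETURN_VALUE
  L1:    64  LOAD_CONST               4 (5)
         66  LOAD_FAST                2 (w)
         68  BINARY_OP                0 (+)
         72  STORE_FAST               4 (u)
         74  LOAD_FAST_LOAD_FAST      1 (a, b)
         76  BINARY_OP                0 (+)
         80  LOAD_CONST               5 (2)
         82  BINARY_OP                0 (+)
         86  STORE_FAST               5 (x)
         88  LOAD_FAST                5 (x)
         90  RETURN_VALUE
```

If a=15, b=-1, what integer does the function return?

7

LOAD_FAST_LOAD_FAST a,a → push 15,15. Stack: [15, 15]
BINARY_OP + → 15 + 15 = 30. Stack: [30]
LOAD_CONST → push 40. Stack: [30, 40]
BINARY_OP + → 30 + 40 = 70. Stack: [70]
STORE_FAST w → w=70. Stack: []
LOAD_FAST w → push 70. Stack: [70]
LOAD_CONST → push 4. Stack: [70, 4]
BINARY_OP + → 70 + 4 = 74. Stack: [74]
STORE_FAST p → p=74. Stack: []
LOAD_FAST_LOAD_FAST b,p → push -1,74. Stack: [-1, 74]
COMPARE_OP bool(!=) → -1 vs 74 = True. Stack: [True]
POP_JUMP_IF_FALSE → pop True; no jump. Stack: []
LOAD_FAST_LOAD_FAST a,w → push 15,70. Stack: [15, 70]
BINARY_OP | → 15 | 70 = 79. Stack: [79]
STORE_FAST u → u=79. Stack: []
LOAD_CONST → push 4. Stack: [4]
LOAD_FAST a → push 15. Stack: [4, 15]
BINARY_OP // → 4 // 15 = 0. Stack: [0]
LOAD_CONST → push 7. Stack: [0, 7]
BINARY_OP + → 0 + 7 = 7. Stack: [7]
STORE_FAST x → x=7. Stack: []
LOAD_FAST x → push 7. Stack: [7]
RETURN_VALUE → return 7.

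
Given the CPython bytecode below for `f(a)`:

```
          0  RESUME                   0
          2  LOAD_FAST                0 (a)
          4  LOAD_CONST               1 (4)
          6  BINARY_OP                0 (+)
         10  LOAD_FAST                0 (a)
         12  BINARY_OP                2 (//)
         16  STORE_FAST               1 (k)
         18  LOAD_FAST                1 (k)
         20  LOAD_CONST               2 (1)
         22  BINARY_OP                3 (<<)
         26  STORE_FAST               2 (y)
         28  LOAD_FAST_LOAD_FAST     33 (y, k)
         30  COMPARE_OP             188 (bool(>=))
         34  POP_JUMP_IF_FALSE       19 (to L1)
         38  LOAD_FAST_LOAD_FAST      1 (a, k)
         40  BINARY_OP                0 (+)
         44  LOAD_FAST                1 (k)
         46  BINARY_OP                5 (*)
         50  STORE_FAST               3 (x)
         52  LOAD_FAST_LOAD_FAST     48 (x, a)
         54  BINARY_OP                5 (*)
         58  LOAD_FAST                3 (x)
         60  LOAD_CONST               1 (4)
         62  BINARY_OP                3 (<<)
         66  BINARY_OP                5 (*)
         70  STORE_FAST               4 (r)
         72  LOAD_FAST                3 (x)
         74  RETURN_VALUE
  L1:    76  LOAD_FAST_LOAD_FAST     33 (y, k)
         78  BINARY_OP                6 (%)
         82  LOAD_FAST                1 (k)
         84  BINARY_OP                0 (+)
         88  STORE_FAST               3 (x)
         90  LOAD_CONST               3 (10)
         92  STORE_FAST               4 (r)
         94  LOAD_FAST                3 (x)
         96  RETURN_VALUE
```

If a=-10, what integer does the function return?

LOAD_FAST a → push -10. Stack: [-10]
LOAD_CONST → push 4. Stack: [-10, 4]
BINARY_OP + → -10 + 4 = -6. Stack: [-6]
LOAD_FAST a → push -10. Stack: [-6, -10]
BINARY_OP // → -6 // -10 = 0. Stack: [0]
STORE_FAST k → k=0. Stack: []
LOAD_FAST k → push 0. Stack: [0]
LOAD_CONST → push 1. Stack: [0, 1]
BINARY_OP << → 0 << 1 = 0. Stack: [0]
STORE_FAST y → y=0. Stack: []
LOAD_FAST_LOAD_FAST y,k → push 0,0. Stack: [0, 0]
COMPARE_OP bool(>=) → 0 vs 0 = True. Stack: [True]
POP_JUMP_IF_FALSE → pop True; no jump. Stack: []
LOAD_FAST_LOAD_FAST a,k → push -10,0. Stack: [-10, 0]
BINARY_OP + → -10 + 0 = -10. Stack: [-10]
LOAD_FAST k → push 0. Stack: [-10, 0]
BINARY_OP * → -10 * 0 = 0. Stack: [0]
STORE_FAST x → x=0. Stack: []
LOAD_FAST_LOAD_FAST x,a → push 0,-10. Stack: [0, -10]
BINARY_OP * → 0 * -10 = 0. Stack: [0]
LOAD_FAST x → push 0. Stack: [0, 0]
LOAD_CONST → push 4. Stack: [0, 0, 4]
BINARY_OP << → 0 << 4 = 0. Stack: [0, 0]
BINARY_OP * → 0 * 0 = 0. Stack: [0]
STORE_FAST r → r=0. Stack: []
LOAD_FAST x → push 0. Stack: [0]
RETURN_VALUE → return 0.

0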